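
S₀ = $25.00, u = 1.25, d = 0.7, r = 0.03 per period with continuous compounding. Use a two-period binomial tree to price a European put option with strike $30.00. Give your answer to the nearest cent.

Risk-neutral probability p = (e^0.03 − 0.7)/(1.25 − 0.7) = 0.3305/0.5500 = 0.6008
Terminal stock prices: S_uu = 39.06, S_ud = 21.88, S_dd = 12.25
Terminal payoffs (K − S): max(-9.062, 0) = 0, max(8.125, 0) = 8.125, max(17.75, 0) = 17.75
Node u (S = 31.25): V_u = e^(−0.03)·[0.6008·0.0000 + 0.3992·8.1250] = 3.1474
Node d (S = 17.5): V_d = e^(−0.03)·[0.6008·8.1250 + 0.3992·17.7500] = 11.6134
Node 0 (S = 25): V_0 = e^(−0.03)·[0.6008·3.1474 + 0.3992·11.6134] = 6.3339

$6.33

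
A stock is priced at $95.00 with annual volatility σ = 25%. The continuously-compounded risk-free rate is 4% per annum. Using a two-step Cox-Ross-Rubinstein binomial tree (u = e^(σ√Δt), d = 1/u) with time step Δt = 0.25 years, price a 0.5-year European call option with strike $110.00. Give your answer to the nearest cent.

CRR parameters: u = e^(σ√Δt) = e^(0.25·√0.25) = 1.1331, d = 1/u = 0.8825
Per-period rate: rΔt = 0.04·0.25 = 0.01, so R = e^0.01 = 1.0101
Risk-neutral probability p = (e^0.01 − 0.8825)/(1.1331 − 0.8825) = 0.1276/0.2507 = 0.5089
Terminal stock prices: S_uu = 122, S_ud = 95, S_dd = 73.99
Terminal payoffs (S − K): max(11.98, 0) = 11.98, max(-15, 0) = 0, max(-36.01, 0) = 0
Node u (S = 107.6): V_u = e^(−0.01)·[0.5089·11.9824 + 0.4911·0.0000] = 6.0370
Node d (S = 83.84): V_d = e^(−0.01)·[0.5089·0.0000 + 0.4911·0.0000] = 0.0000
Node 0 (S = 95): V_0 = e^(−0.01)·[0.5089·6.0370 + 0.4911·0.0000] = 3.0416

$3.04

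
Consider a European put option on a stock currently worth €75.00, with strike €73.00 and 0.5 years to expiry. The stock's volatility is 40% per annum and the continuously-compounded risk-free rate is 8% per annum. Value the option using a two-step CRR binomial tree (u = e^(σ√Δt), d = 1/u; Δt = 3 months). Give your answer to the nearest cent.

€5.45

CRR parameters: u = e^(σ√Δt) = e^(0.4·√0.25) = 1.2214, d = 1/u = 0.8187
Per-period rate: rΔt = 0.08·0.25 = 0.02, so R = e^0.02 = 1.0202
Risk-neutral probability p = (e^0.02 − 0.8187)/(1.2214 − 0.8187) = 0.2015/0.4027 = 0.5003
Terminal stock prices: S_uu = 111.9, S_ud = 75, S_dd = 50.27
Terminal payoffs (K − S): max(-38.89, 0) = 0, max(-2, 0) = 0, max(22.73, 0) = 22.73
Node u (S = 91.61): V_u = e^(−0.02)·[0.5003·0.0000 + 0.4997·0.0000] = 0.0000
Node d (S = 61.4): V_d = e^(−0.02)·[0.5003·0.0000 + 0.4997·22.7260] = 11.1306
Node 0 (S = 75): V_0 = e^(−0.02)·[0.5003·0.0000 + 0.4997·11.1306] = 5.4514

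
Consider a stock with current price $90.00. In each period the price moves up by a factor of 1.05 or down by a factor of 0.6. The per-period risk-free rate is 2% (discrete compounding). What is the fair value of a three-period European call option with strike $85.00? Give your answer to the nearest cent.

Risk-neutral probability p = (1 + 0.02 − 0.6)/(1.05 − 0.6) = 0.4200/0.4500 = 0.9333
Terminal stock prices: S_uuu = 104.2, S_uud = 59.54, S_udd = 34.02, S_ddd = 19.44
Terminal payoffs (S − K): max(19.19, 0) = 19.19, max(-25.46, 0) = 0, max(-50.98, 0) = 0, max(-65.56, 0) = 0
Node uu (S = 99.23): V_uu = 1/1.02·[0.9333·19.1863 + 0.0667·0.0000] = 17.5560
Node ud (S = 56.7): V_ud = 1/1.02·[0.9333·0.0000 + 0.0667·0.0000] = 0.0000
Node dd (S = 32.4): V_dd = 1/1.02·[0.9333·0.0000 + 0.0667·0.0000] = 0.0000
Node u (S = 94.5): V_u = 1/1.02·[0.9333·17.5560 + 0.0667·0.0000] = 16.0644
Node d (S = 54): V_d = 1/1.02·[0.9333·0.0000 + 0.0667·0.0000] = 0.0000
Node 0 (S = 90): V_0 = 1/1.02·[0.9333·16.0644 + 0.0667·0.0000] = 14.6994

$14.70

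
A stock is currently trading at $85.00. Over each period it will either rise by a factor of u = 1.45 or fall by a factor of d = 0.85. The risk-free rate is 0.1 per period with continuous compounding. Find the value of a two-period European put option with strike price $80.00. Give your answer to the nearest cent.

Risk-neutral probability p = (e^0.1 − 0.85)/(1.45 − 0.85) = 0.2552/0.6000 = 0.4253
Terminal stock prices: S_uu = 178.7, S_ud = 104.8, S_dd = 61.41
Terminal payoffs (K − S): max(-98.71, 0) = 0, max(-24.76, 0) = 0, max(18.59, 0) = 18.59
Node u (S = 123.2): V_u = e^(−0.1)·[0.4253·0.0000 + 0.5747·0.0000] = 0.0000
Node d (S = 72.25): V_d = e^(−0.1)·[0.4253·0.0000 + 0.5747·18.5875] = 9.6659
Node 0 (S = 85): V_0 = e^(−0.1)·[0.4253·0.0000 + 0.5747·9.6659] = 5.0265

$5.03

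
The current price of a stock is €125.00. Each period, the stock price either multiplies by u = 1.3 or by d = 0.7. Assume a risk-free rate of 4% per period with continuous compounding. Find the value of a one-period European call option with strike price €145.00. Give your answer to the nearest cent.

Risk-neutral probability p = (e^0.04 − 0.7)/(1.3 − 0.7) = 0.3408/0.6000 = 0.5680
Terminal stock prices: S_u = 162.5, S_d = 87.5
Terminal payoffs (S − K): max(17.5, 0) = 17.5, max(-57.5, 0) = 0
Node 0 (S = 125): V_0 = e^(−0.04)·[0.5680·17.5000 + 0.4320·0.0000] = 9.5505

€9.55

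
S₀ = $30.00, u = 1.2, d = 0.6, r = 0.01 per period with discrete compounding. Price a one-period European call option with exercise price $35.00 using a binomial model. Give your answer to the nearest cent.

Risk-neutral probability p = (1 + 0.01 − 0.6)/(1.2 − 0.6) = 0.4100/0.6000 = 0.6833
Terminal stock prices: S_u = 36, S_d = 18
Terminal payoffs (S − K): max(1, 0) = 1, max(-17, 0) = 0
Node 0 (S = 30): V_0 = 1/1.01·[0.6833·1.0000 + 0.3167·0.0000] = 0.6766

$0.68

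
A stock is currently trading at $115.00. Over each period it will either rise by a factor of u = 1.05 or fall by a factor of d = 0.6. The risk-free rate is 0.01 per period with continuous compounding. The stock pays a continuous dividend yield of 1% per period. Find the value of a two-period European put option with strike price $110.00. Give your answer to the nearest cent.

Per-period risk-free factor R = e^0.01 = 1.0101; dividend-adjusted growth = e^(0.01−0.01) = 1.0000.
Risk-neutral probability p = (1.0000 − 0.6)/(1.05 − 0.6) = 0.4000/0.4500 = 0.8889
Terminal stock prices: S_uu = 126.8, S_ud = 72.45, S_dd = 41.4
Terminal payoffs (K − S): max(-16.79, 0) = 0, max(37.55, 0) = 37.55, max(68.6, 0) = 68.6
Node u (S = 120.8): V_u = e^(−0.01)·[0.8889·0.0000 + 0.1111·37.5500] = 4.1307
Node d (S = 69): V_d = e^(−0.01)·[0.8889·37.5500 + 0.1111·68.6000] = 40.5920
Node 0 (S = 115): V_0 = e^(−0.01)·[0.8889·4.1307 + 0.1111·40.5920] = 8.1006

$8.10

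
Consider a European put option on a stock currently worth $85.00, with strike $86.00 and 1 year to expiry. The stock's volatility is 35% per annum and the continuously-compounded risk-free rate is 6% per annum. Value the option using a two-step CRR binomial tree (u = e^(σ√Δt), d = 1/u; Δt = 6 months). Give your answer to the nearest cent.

CRR parameters: u = e^(σ√Δt) = e^(0.35·√0.5) = 1.2808, d = 1/u = 0.7808
Per-period rate: rΔt = 0.06·0.5 = 0.03, so R = e^0.03 = 1.0305
Risk-neutral probability p = (e^0.03 − 0.7808)/(1.2808 − 0.7808) = 0.2497/0.5000 = 0.4993
Terminal stock prices: S_uu = 139.4, S_ud = 85, S_dd = 51.81
Terminal payoffs (K − S): max(-53.44, 0) = 0, max(1, 0) = 1, max(34.19, 0) = 34.19
Node u (S = 108.9): V_u = e^(−0.03)·[0.4993·0.0000 + 0.5007·1.0000] = 0.4859
Node d (S = 66.36): V_d = e^(−0.03)·[0.4993·1.0000 + 0.5007·34.1852] = 17.0937
Node 0 (S = 85): V_0 = e^(−0.03)·[0.4993·0.4859 + 0.5007·17.0937] = 8.5405

$8.54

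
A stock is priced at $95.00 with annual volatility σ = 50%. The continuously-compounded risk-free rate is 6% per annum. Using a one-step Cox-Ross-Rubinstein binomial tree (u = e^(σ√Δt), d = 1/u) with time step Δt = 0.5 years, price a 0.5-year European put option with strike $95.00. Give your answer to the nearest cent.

CRR parameters: u = e^(σ√Δt) = e^(0.5·√0.5) = 1.4241, d = 1/u = 0.7022
Per-period rate: rΔt = 0.06·0.5 = 0.03, so R = e^0.03 = 1.0305
Risk-neutral probability p = (e^0.03 − 0.7022)/(1.4241 − 0.7022) = 0.3283/0.7219 = 0.4547
Terminal stock prices: S_u = 135.3, S_d = 66.71
Terminal payoffs (K − S): max(-40.29, 0) = 0, max(28.29, 0) = 28.29
Node 0 (S = 95): V_0 = e^(−0.03)·[0.4547·0.0000 + 0.5453·28.2921] = 14.9716

$14.97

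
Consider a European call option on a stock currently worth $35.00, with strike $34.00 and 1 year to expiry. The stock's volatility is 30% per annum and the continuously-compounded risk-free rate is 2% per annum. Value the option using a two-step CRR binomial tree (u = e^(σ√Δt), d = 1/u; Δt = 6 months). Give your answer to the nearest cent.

$4.72

CRR parameters: u = e^(σ√Δt) = e^(0.3·√0.5) = 1.2363, d = 1/u = 0.8089
Per-period rate: rΔt = 0.02·0.5 = 0.01, so R = e^0.01 = 1.0101
Risk-neutral probability p = (e^0.01 − 0.8089)/(1.2363 − 0.8089) = 0.2012/0.4275 = 0.4707
Terminal stock prices: S_uu = 53.5, S_ud = 35, S_dd = 22.9
Terminal payoffs (S − K): max(19.5, 0) = 19.5, max(1, 0) = 1, max(-11.1, 0) = 0
Node u (S = 43.27): V_u = e^(−0.01)·[0.4707·19.4963 + 0.5293·1.0000] = 9.6092
Node d (S = 28.31): V_d = e^(−0.01)·[0.4707·1.0000 + 0.5293·0.0000] = 0.4660
Node 0 (S = 35): V_0 = e^(−0.01)·[0.4707·9.6092 + 0.5293·0.4660] = 4.7220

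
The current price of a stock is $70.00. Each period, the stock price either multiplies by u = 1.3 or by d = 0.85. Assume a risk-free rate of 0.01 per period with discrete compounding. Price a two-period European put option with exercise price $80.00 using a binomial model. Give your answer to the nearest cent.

Risk-neutral probability p = (1 + 0.01 − 0.85)/(1.3 − 0.85) = 0.1600/0.4500 = 0.3556
Terminal stock prices: S_uu = 118.3, S_ud = 77.35, S_dd = 50.57
Terminal payoffs (K − S): max(-38.3, 0) = 0, max(2.65, 0) = 2.65, max(29.43, 0) = 29.43
Node u (S = 91): V_u = 1/1.01·[0.3556·0.0000 + 0.6444·2.6500] = 1.6909
Node d (S = 59.5): V_d = 1/1.01·[0.3556·2.6500 + 0.6444·29.4250] = 19.7079
Node 0 (S = 70): V_0 = 1/1.01·[0.3556·1.6909 + 0.6444·19.7079] = 13.1702

$13.17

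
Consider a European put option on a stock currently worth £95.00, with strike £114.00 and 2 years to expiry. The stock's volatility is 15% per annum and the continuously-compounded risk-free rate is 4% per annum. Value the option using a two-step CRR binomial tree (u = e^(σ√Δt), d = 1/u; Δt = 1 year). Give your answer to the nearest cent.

£14.94

CRR parameters: u = e^(σ√Δt) = e^(0.15·√1) = 1.1618, d = 1/u = 0.8607
Per-period rate: rΔt = 0.04·1 = 0.04, so R = e^0.04 = 1.0408
Risk-neutral probability p = (e^0.04 − 0.8607)/(1.1618 − 0.8607) = 0.1801/0.3011 = 0.5981
Terminal stock prices: S_uu = 128.2, S_ud = 95, S_dd = 70.38
Terminal payoffs (K − S): max(-14.24, 0) = 0, max(19, 0) = 19, max(43.62, 0) = 43.62
Node u (S = 110.4): V_u = e^(−0.04)·[0.5981·0.0000 + 0.4019·19.0000] = 7.3367
Node d (S = 81.77): V_d = e^(−0.04)·[0.5981·19.0000 + 0.4019·43.6223] = 27.7627
Node 0 (S = 95): V_0 = e^(−0.04)·[0.5981·7.3367 + 0.4019·27.7627] = 14.9364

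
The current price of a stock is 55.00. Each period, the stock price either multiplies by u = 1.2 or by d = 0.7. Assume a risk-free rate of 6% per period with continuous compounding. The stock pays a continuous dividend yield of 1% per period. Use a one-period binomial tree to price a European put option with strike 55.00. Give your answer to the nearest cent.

4.62

Per-period risk-free factor R = e^0.06 = 1.0618; dividend-adjusted growth = e^(0.06−0.01) = 1.0513.
Risk-neutral probability p = (1.0513 − 0.7)/(1.2 − 0.7) = 0.3513/0.5000 = 0.7025
Terminal stock prices: S_u = 66, S_d = 38.5
Terminal payoffs (K − S): max(-11, 0) = 0, max(16.5, 0) = 16.5
Node 0 (S = 55): V_0 = e^(−0.06)·[0.7025·0.0000 + 0.2975·16.5000] = 4.6222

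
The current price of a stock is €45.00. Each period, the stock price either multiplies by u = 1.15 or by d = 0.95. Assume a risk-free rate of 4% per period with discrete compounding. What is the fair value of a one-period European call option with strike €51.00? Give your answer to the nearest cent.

€0.32

Risk-neutral probability p = (1 + 0.04 − 0.95)/(1.15 − 0.95) = 0.0900/0.2000 = 0.4500
Terminal stock prices: S_u = 51.75, S_d = 42.75
Terminal payoffs (S − K): max(0.75, 0) = 0.75, max(-8.25, 0) = 0
Node 0 (S = 45): V_0 = 1/1.04·[0.4500·0.7500 + 0.5500·0.0000] = 0.3245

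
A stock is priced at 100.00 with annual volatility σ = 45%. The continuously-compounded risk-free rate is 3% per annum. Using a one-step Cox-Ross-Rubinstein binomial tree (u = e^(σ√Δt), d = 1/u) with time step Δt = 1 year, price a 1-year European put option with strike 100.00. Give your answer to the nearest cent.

20.32

CRR parameters: u = e^(σ√Δt) = e^(0.45·√1) = 1.5683, d = 1/u = 0.6376
Per-period rate: rΔt = 0.03·1 = 0.03, so R = e^0.03 = 1.0305
Risk-neutral probability p = (e^0.03 − 0.6376)/(1.5683 − 0.6376) = 0.3928/0.9307 = 0.4221
Terminal stock prices: S_u = 156.8, S_d = 63.76
Terminal payoffs (K − S): max(-56.83, 0) = 0, max(36.24, 0) = 36.24
Node 0 (S = 100): V_0 = e^(−0.03)·[0.4221·0.0000 + 0.5779·36.2372] = 20.3231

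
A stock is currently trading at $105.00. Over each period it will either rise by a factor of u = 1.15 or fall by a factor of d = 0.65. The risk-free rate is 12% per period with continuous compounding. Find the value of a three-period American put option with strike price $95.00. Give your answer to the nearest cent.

$1.76

Risk-neutral probability p = (e^0.12 − 0.65)/(1.15 − 0.65) = 0.4775/0.5000 = 0.9550
Terminal stock prices: S_uuu = 159.7, S_uud = 90.26, S_udd = 51.02, S_ddd = 28.84
Terminal payoffs (K − S): max(-64.69, 0) = 0, max(4.739, 0) = 4.739, max(43.98, 0) = 43.98, max(66.16, 0) = 66.16
Node uu (S = 138.9): continuation = e^(−0.12)·[0.9550·0.0000 + 0.0450·4.7394] = 0.1892; exercise value = 0.0000 ≤ continuation, so V_uu = 0.1892
Node ud (S = 78.49): continuation = e^(−0.12)·[0.9550·4.7394 + 0.0450·43.9831] = 5.7699; exercise value = 16.5125 > continuation, so V_ud = 16.5125 (exercise)
Node dd (S = 44.36): continuation = e^(−0.12)·[0.9550·43.9831 + 0.0450·66.1644] = 39.8949; exercise value = 50.6375 > continuation, so V_dd = 50.6375 (exercise)
Node u (S = 120.7): continuation = e^(−0.12)·[0.9550·0.1892 + 0.0450·16.5125] = 0.8194; exercise value = 0.0000 ≤ continuation, so V_u = 0.8194
Node d (S = 68.25): continuation = e^(−0.12)·[0.9550·16.5125 + 0.0450·50.6375] = 16.0074; exercise value = 26.7500 > continuation, so V_d = 26.7500 (exercise)
Node 0 (S = 105): continuation = e^(−0.12)·[0.9550·0.8194 + 0.0450·26.7500] = 1.7618; exercise value = 0.0000 ≤ continuation, so V_0 = 1.7618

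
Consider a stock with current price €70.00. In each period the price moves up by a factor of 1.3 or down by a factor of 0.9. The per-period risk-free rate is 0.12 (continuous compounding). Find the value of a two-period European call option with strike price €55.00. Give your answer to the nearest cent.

€26.74

Risk-neutral probability p = (e^0.12 − 0.9)/(1.3 − 0.9) = 0.2275/0.4000 = 0.5687
Terminal stock prices: S_uu = 118.3, S_ud = 81.9, S_dd = 56.7
Terminal payoffs (S − K): max(63.3, 0) = 63.3, max(26.9, 0) = 26.9, max(1.7, 0) = 1.7
Node u (S = 91): V_u = e^(−0.12)·[0.5687·63.3000 + 0.4313·26.9000] = 42.2194
Node d (S = 63): V_d = e^(−0.12)·[0.5687·26.9000 + 0.4313·1.7000] = 14.2194
Node 0 (S = 70): V_0 = e^(−0.12)·[0.5687·42.2194 + 0.4313·14.2194] = 26.7355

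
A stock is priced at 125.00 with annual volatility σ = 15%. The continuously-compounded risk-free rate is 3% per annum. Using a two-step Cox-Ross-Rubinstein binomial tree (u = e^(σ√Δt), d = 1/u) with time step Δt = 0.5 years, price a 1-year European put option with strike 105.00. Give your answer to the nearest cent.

CRR parameters: u = e^(σ√Δt) = e^(0.15·√0.5) = 1.1119, d = 1/u = 0.8994
Per-period rate: rΔt = 0.03·0.5 = 0.015, so R = e^0.015 = 1.0151
Risk-neutral probability p = (e^0.015 − 0.8994)/(1.1119 − 0.8994) = 0.1157/0.2125 = 0.5446
Terminal stock prices: S_uu = 154.5, S_ud = 125, S_dd = 101.1
Terminal payoffs (K − S): max(-49.54, 0) = 0, max(-20, 0) = 0, max(3.893, 0) = 3.893
Node u (S = 139): V_u = e^(−0.015)·[0.5446·0.0000 + 0.4554·0.0000] = 0.0000
Node d (S = 112.4): V_d = e^(−0.015)·[0.5446·0.0000 + 0.4554·3.8928] = 1.7463
Node 0 (S = 125): V_0 = e^(−0.015)·[0.5446·0.0000 + 0.4554·1.7463] = 0.7834

0.78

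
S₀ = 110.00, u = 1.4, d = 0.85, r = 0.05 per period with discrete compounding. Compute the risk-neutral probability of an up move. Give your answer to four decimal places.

p = 0.3636

Risk-neutral probability p = (1 + 0.05 − 0.85)/(1.4 − 0.85) = 0.2000/0.5500 = 0.3636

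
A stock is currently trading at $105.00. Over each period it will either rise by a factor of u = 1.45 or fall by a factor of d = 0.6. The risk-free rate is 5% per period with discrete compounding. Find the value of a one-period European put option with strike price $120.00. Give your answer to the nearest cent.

$25.55

Risk-neutral probability p = (1 + 0.05 − 0.6)/(1.45 − 0.6) = 0.4500/0.8500 = 0.5294
Terminal stock prices: S_u = 152.2, S_d = 63
Terminal payoffs (K − S): max(-32.25, 0) = 0, max(57, 0) = 57
Node 0 (S = 105): V_0 = 1/1.05·[0.5294·0.0000 + 0.4706·57.0000] = 25.5462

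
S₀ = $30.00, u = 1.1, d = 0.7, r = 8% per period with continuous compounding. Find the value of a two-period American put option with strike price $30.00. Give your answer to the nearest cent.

Risk-neutral probability p = (e^0.08 − 0.7)/(1.1 − 0.7) = 0.3833/0.4000 = 0.9582
Terminal stock prices: S_uu = 36.3, S_ud = 23.1, S_dd = 14.7
Terminal payoffs (K − S): max(-6.3, 0) = 0, max(6.9, 0) = 6.9, max(15.3, 0) = 15.3
Node u (S = 33): continuation = e^(−0.08)·[0.9582·0.0000 + 0.0418·6.9000] = 0.2661; exercise value = 0.0000 ≤ continuation, so V_u = 0.2661
Node d (S = 21): continuation = e^(−0.08)·[0.9582·6.9000 + 0.0418·15.3000] = 6.6935; exercise value = 9.0000 > continuation, so V_d = 9.0000 (exercise)
Node 0 (S = 30): continuation = e^(−0.08)·[0.9582·0.2661 + 0.0418·9.0000] = 0.5825; exercise value = 0.0000 ≤ continuation, so V_0 = 0.5825

$0.58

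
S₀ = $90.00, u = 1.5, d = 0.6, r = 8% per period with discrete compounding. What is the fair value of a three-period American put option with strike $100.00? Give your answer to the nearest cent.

Risk-neutral probability p = (1 + 0.08 − 0.6)/(1.5 − 0.6) = 0.4800/0.9000 = 0.5333
Terminal stock prices: S_uuu = 303.8, S_uud = 121.5, S_udd = 48.6, S_ddd = 19.44
Terminal payoffs (K − S): max(-203.8, 0) = 0, max(-21.5, 0) = 0, max(51.4, 0) = 51.4, max(80.56, 0) = 80.56
Node uu (S = 202.5): continuation = 1/1.08·[0.5333·0.0000 + 0.4667·0.0000] = 0.0000; exercise value = 0.0000 ≤ continuation, so V_uu = 0.0000
Node ud (S = 81): continuation = 1/1.08·[0.5333·0.0000 + 0.4667·51.4000] = 22.2099; exercise value = 19.0000 ≤ continuation, so V_ud = 22.2099
Node dd (S = 32.4): continuation = 1/1.08·[0.5333·51.4000 + 0.4667·80.5600] = 60.1926; exercise value = 67.6000 > continuation, so V_dd = 67.6000 (exercise)
Node u (S = 135): continuation = 1/1.08·[0.5333·0.0000 + 0.4667·22.2099] = 9.5969; exercise value = 0.0000 ≤ continuation, so V_u = 9.5969
Node d (S = 54): continuation = 1/1.08·[0.5333·22.2099 + 0.4667·67.6000] = 40.1777; exercise value = 46.0000 > continuation, so V_d = 46.0000 (exercise)
Node 0 (S = 90): continuation = 1/1.08·[0.5333·9.5969 + 0.4667·46.0000] = 24.6157; exercise value = 10.0000 ≤ continuation, so V_0 = 24.6157

$24.62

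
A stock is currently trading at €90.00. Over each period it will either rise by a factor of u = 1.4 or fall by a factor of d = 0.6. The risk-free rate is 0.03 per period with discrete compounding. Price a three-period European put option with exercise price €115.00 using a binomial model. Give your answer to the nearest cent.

€33.99

Risk-neutral probability p = (1 + 0.03 − 0.6)/(1.4 − 0.6) = 0.4300/0.8000 = 0.5375
Terminal stock prices: S_uuu = 247, S_uud = 105.8, S_udd = 45.36, S_ddd = 19.44
Terminal payoffs (K − S): max(-132, 0) = 0, max(9.16, 0) = 9.16, max(69.64, 0) = 69.64, max(95.56, 0) = 95.56
Node uu (S = 176.4): V_uu = 1/1.03·[0.5375·0.0000 + 0.4625·9.1600] = 4.1131
Node ud (S = 75.6): V_ud = 1/1.03·[0.5375·9.1600 + 0.4625·69.6400] = 36.0505
Node dd (S = 32.4): V_dd = 1/1.03·[0.5375·69.6400 + 0.4625·95.5600] = 79.2505
Node u (S = 126): V_u = 1/1.03·[0.5375·4.1131 + 0.4625·36.0505] = 18.3341
Node d (S = 54): V_d = 1/1.03·[0.5375·36.0505 + 0.4625·79.2505] = 54.3985
Node 0 (S = 90): V_0 = 1/1.03·[0.5375·18.3341 + 0.4625·54.3985] = 33.9941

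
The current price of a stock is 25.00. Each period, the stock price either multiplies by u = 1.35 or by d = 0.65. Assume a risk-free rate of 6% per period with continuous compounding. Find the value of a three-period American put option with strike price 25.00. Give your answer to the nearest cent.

Risk-neutral probability p = (e^0.06 − 0.65)/(1.35 − 0.65) = 0.4118/0.7000 = 0.5883
Terminal stock prices: S_uuu = 61.51, S_uud = 29.62, S_udd = 14.26, S_ddd = 6.866
Terminal payoffs (K − S): max(-36.51, 0) = 0, max(-4.616, 0) = 0, max(10.74, 0) = 10.74, max(18.13, 0) = 18.13
Node uu (S = 45.56): continuation = e^(−0.06)·[0.5883·0.0000 + 0.4117·0.0000] = 0.0000; exercise value = 0.0000 ≤ continuation, so V_uu = 0.0000
Node ud (S = 21.94): continuation = e^(−0.06)·[0.5883·0.0000 + 0.4117·10.7406] = 4.1640; exercise value = 3.0625 ≤ continuation, so V_ud = 4.1640
Node dd (S = 10.56): continuation = e^(−0.06)·[0.5883·10.7406 + 0.4117·18.1344] = 12.9816; exercise value = 14.4375 > continuation, so V_dd = 14.4375 (exercise)
Node u (S = 33.75): continuation = e^(−0.06)·[0.5883·0.0000 + 0.4117·4.1640] = 1.6143; exercise value = 0.0000 ≤ continuation, so V_u = 1.6143
Node d (S = 16.25): continuation = e^(−0.06)·[0.5883·4.1640 + 0.4117·14.4375] = 7.9044; exercise value = 8.7500 > continuation, so V_d = 8.7500 (exercise)
Node 0 (S = 25): continuation = e^(−0.06)·[0.5883·1.6143 + 0.4117·8.7500] = 4.2867; exercise value = 0.0000 ≤ continuation, so V_0 = 4.2867

4.29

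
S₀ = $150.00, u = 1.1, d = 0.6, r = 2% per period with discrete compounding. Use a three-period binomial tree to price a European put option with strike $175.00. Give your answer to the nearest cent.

$28.67

Risk-neutral probability p = (1 + 0.02 − 0.6)/(1.1 − 0.6) = 0.4200/0.5000 = 0.8400
Terminal stock prices: S_uuu = 199.7, S_uud = 108.9, S_udd = 59.4, S_ddd = 32.4
Terminal payoffs (K − S): max(-24.65, 0) = 0, max(66.1, 0) = 66.1, max(115.6, 0) = 115.6, max(142.6, 0) = 142.6
Node uu (S = 181.5): V_uu = 1/1.02·[0.8400·0.0000 + 0.1600·66.1000] = 10.3686
Node ud (S = 99): V_ud = 1/1.02·[0.8400·66.1000 + 0.1600·115.6000] = 72.5686
Node dd (S = 54): V_dd = 1/1.02·[0.8400·115.6000 + 0.1600·142.6000] = 117.5686
Node u (S = 165): V_u = 1/1.02·[0.8400·10.3686 + 0.1600·72.5686] = 19.9222
Node d (S = 90): V_d = 1/1.02·[0.8400·72.5686 + 0.1600·117.5686] = 78.2045
Node 0 (S = 150): V_0 = 1/1.02·[0.8400·19.9222 + 0.1600·78.2045] = 28.6739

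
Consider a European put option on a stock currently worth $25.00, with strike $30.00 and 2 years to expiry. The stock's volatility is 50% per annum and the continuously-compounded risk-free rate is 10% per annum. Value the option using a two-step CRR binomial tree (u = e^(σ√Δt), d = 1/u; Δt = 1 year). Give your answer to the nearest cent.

CRR parameters: u = e^(σ√Δt) = e^(0.5·√1) = 1.6487, d = 1/u = 0.6065
Per-period rate: rΔt = 0.1·1 = 0.1, so R = e^0.1 = 1.1052
Risk-neutral probability p = (e^0.1 − 0.6065)/(1.6487 − 0.6065) = 0.4986/1.0422 = 0.4785
Terminal stock prices: S_uu = 67.96, S_ud = 25, S_dd = 9.197
Terminal payoffs (K − S): max(-37.96, 0) = 0, max(5, 0) = 5, max(20.8, 0) = 20.8
Node u (S = 41.22): V_u = e^(−0.1)·[0.4785·0.0000 + 0.5215·5.0000] = 2.3596
Node d (S = 15.16): V_d = e^(−0.1)·[0.4785·5.0000 + 0.5215·20.8030] = 11.9819
Node 0 (S = 25): V_0 = e^(−0.1)·[0.4785·2.3596 + 0.5215·11.9819] = 6.6759

$6.68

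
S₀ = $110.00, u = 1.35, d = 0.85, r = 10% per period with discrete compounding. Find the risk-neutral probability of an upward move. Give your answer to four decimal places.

Risk-neutral probability p = (1 + 0.1 − 0.85)/(1.35 − 0.85) = 0.2500/0.5000 = 0.5000

p = 0.5000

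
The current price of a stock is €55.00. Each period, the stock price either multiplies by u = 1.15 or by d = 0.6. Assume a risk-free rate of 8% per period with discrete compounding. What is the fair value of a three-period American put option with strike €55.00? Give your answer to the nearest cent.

Risk-neutral probability p = (1 + 0.08 − 0.6)/(1.15 − 0.6) = 0.4800/0.5500 = 0.8727
Terminal stock prices: S_uuu = 83.65, S_uud = 43.64, S_udd = 22.77, S_ddd = 11.88
Terminal payoffs (K − S): max(-28.65, 0) = 0, max(11.36, 0) = 11.36, max(32.23, 0) = 32.23, max(43.12, 0) = 43.12
Node uu (S = 72.74): continuation = 1/1.08·[0.8727·0.0000 + 0.1273·11.3575] = 1.3384; exercise value = 0.0000 ≤ continuation, so V_uu = 1.3384
Node ud (S = 37.95): continuation = 1/1.08·[0.8727·11.3575 + 0.1273·32.2300] = 12.9759; exercise value = 17.0500 > continuation, so V_ud = 17.0500 (exercise)
Node dd (S = 19.8): continuation = 1/1.08·[0.8727·32.2300 + 0.1273·43.1200] = 31.1259; exercise value = 35.2000 > continuation, so V_dd = 35.2000 (exercise)
Node u (S = 63.25): continuation = 1/1.08·[0.8727·1.3384 + 0.1273·17.0500] = 3.0908; exercise value = 0.0000 ≤ continuation, so V_u = 3.0908
Node d (S = 33): continuation = 1/1.08·[0.8727·17.0500 + 0.1273·35.2000] = 17.9259; exercise value = 22.0000 > continuation, so V_d = 22.0000 (exercise)
Node 0 (S = 55): continuation = 1/1.08·[0.8727·3.0908 + 0.1273·22.0000] = 5.0902; exercise value = 0.0000 ≤ continuation, so V_0 = 5.0902

€5.09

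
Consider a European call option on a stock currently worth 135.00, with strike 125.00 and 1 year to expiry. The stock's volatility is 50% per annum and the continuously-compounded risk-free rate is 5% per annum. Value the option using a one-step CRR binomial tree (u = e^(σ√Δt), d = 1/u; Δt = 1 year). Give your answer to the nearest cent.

CRR parameters: u = e^(σ√Δt) = e^(0.5·√1) = 1.6487, d = 1/u = 0.6065
Per-period rate: rΔt = 0.05·1 = 0.05, so R = e^0.05 = 1.0513
Risk-neutral probability p = (e^0.05 − 0.6065)/(1.6487 − 0.6065) = 0.4447/1.0422 = 0.4267
Terminal stock prices: S_u = 222.6, S_d = 81.88
Terminal payoffs (S − K): max(97.58, 0) = 97.58, max(-43.12, 0) = 0
Node 0 (S = 135): V_0 = e^(−0.05)·[0.4267·97.5774 + 0.5733·0.0000] = 39.6090

39.61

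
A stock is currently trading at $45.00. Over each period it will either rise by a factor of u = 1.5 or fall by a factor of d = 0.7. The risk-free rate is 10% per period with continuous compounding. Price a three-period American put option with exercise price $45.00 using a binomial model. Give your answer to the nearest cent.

Risk-neutral probability p = (e^0.1 − 0.7)/(1.5 − 0.7) = 0.4052/0.8000 = 0.5065
Terminal stock prices: S_uuu = 151.9, S_uud = 70.88, S_udd = 33.07, S_ddd = 15.43
Terminal payoffs (K − S): max(-106.9, 0) = 0, max(-25.88, 0) = 0, max(11.93, 0) = 11.93, max(29.57, 0) = 29.57
Node uu (S = 101.2): continuation = e^(−0.1)·[0.5065·0.0000 + 0.4935·0.0000] = 0.0000; exercise value = 0.0000 ≤ continuation, so V_uu = 0.0000
Node ud (S = 47.25): continuation = e^(−0.1)·[0.5065·0.0000 + 0.4935·11.9250] = 5.3253; exercise value = 0.0000 ≤ continuation, so V_ud = 5.3253
Node dd (S = 22.05): continuation = e^(−0.1)·[0.5065·11.9250 + 0.4935·29.5650] = 18.6677; exercise value = 22.9500 > continuation, so V_dd = 22.9500 (exercise)
Node u (S = 67.5): continuation = e^(−0.1)·[0.5065·0.0000 + 0.4935·5.3253] = 2.3781; exercise value = 0.0000 ≤ continuation, so V_u = 2.3781
Node d (S = 31.5): continuation = e^(−0.1)·[0.5065·5.3253 + 0.4935·22.9500] = 12.6892; exercise value = 13.5000 > continuation, so V_d = 13.5000 (exercise)
Node 0 (S = 45): continuation = e^(−0.1)·[0.5065·2.3781 + 0.4935·13.5000] = 7.1185; exercise value = 0.0000 ≤ continuation, so V_0 = 7.1185

$7.12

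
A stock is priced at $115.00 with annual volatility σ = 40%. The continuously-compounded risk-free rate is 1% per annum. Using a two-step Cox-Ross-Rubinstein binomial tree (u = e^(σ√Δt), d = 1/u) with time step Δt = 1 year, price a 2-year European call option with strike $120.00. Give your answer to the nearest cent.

$22.79

CRR parameters: u = e^(σ√Δt) = e^(0.4·√1) = 1.4918, d = 1/u = 0.6703
Per-period rate: rΔt = 0.01·1 = 0.01, so R = e^0.01 = 1.0101
Risk-neutral probability p = (e^0.01 − 0.6703)/(1.4918 − 0.6703) = 0.3397/0.8215 = 0.4135
Terminal stock prices: S_uu = 255.9, S_ud = 115, S_dd = 51.67
Terminal payoffs (S − K): max(135.9, 0) = 135.9, max(-5, 0) = 0, max(-68.33, 0) = 0
Node u (S = 171.6): V_u = e^(−0.01)·[0.4135·135.9372 + 0.5865·0.0000] = 55.6570
Node d (S = 77.09): V_d = e^(−0.01)·[0.4135·0.0000 + 0.5865·0.0000] = 0.0000
Node 0 (S = 115): V_0 = e^(−0.01)·[0.4135·55.6570 + 0.5865·0.0000] = 22.7877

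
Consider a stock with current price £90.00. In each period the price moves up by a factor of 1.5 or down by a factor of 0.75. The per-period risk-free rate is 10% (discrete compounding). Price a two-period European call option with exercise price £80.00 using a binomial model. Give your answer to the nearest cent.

Risk-neutral probability p = (1 + 0.1 − 0.75)/(1.5 − 0.75) = 0.3500/0.7500 = 0.4667
Terminal stock prices: S_uu = 202.5, S_ud = 101.2, S_dd = 50.62
Terminal payoffs (S − K): max(122.5, 0) = 122.5, max(21.25, 0) = 21.25, max(-29.38, 0) = 0
Node u (S = 135): V_u = 1/1.1·[0.4667·122.5000 + 0.5333·21.2500] = 62.2727
Node d (S = 67.5): V_d = 1/1.1·[0.4667·21.2500 + 0.5333·0.0000] = 9.0152
Node 0 (S = 90): V_0 = 1/1.1·[0.4667·62.2727 + 0.5333·9.0152] = 30.7897

£30.79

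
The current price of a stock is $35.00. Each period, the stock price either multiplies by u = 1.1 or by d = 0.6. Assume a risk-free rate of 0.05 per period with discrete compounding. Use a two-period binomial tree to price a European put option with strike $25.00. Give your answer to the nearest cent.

$0.42

Risk-neutral probability p = (1 + 0.05 − 0.6)/(1.1 − 0.6) = 0.4500/0.5000 = 0.9000
Terminal stock prices: S_uu = 42.35, S_ud = 23.1, S_dd = 12.6
Terminal payoffs (K − S): max(-17.35, 0) = 0, max(1.9, 0) = 1.9, max(12.4, 0) = 12.4
Node u (S = 38.5): V_u = 1/1.05·[0.9000·0.0000 + 0.1000·1.9000] = 0.1810
Node d (S = 21): V_d = 1/1.05·[0.9000·1.9000 + 0.1000·12.4000] = 2.8095
Node 0 (S = 35): V_0 = 1/1.05·[0.9000·0.1810 + 0.1000·2.8095] = 0.4227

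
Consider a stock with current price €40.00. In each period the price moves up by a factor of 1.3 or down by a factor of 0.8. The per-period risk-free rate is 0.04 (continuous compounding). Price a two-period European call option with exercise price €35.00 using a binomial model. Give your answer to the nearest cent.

€10.02

Risk-neutral probability p = (e^0.04 − 0.8)/(1.3 − 0.8) = 0.2408/0.5000 = 0.4816
Terminal stock prices: S_uu = 67.6, S_ud = 41.6, S_dd = 25.6
Terminal payoffs (S − K): max(32.6, 0) = 32.6, max(6.6, 0) = 6.6, max(-9.4, 0) = 0
Node u (S = 52): V_u = e^(−0.04)·[0.4816·32.6000 + 0.5184·6.6000] = 18.3724
Node d (S = 32): V_d = e^(−0.04)·[0.4816·6.6000 + 0.5184·0.0000] = 3.0541
Node 0 (S = 40): V_0 = e^(−0.04)·[0.4816·18.3724 + 0.5184·3.0541] = 10.0227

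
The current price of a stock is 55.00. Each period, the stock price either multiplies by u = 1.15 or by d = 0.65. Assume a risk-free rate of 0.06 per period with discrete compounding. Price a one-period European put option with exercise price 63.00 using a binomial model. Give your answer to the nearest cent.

Risk-neutral probability p = (1 + 0.06 − 0.65)/(1.15 − 0.65) = 0.4100/0.5000 = 0.8200
Terminal stock prices: S_u = 63.25, S_d = 35.75
Terminal payoffs (K − S): max(-0.25, 0) = 0, max(27.25, 0) = 27.25
Node 0 (S = 55): V_0 = 1/1.06·[0.8200·0.0000 + 0.1800·27.2500] = 4.6274

4.63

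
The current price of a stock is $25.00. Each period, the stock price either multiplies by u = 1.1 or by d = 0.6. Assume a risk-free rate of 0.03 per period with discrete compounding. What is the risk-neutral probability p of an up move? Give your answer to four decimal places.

p = 0.8600

Risk-neutral probability p = (1 + 0.03 − 0.6)/(1.1 − 0.6) = 0.4300/0.5000 = 0.8600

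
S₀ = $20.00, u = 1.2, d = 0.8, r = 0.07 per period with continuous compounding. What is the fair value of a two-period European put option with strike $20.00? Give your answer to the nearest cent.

Risk-neutral probability p = (e^0.07 − 0.8)/(1.2 − 0.8) = 0.2725/0.4000 = 0.6813
Terminal stock prices: S_uu = 28.8, S_ud = 19.2, S_dd = 12.8
Terminal payoffs (K − S): max(-8.8, 0) = 0, max(0.8, 0) = 0.8, max(7.2, 0) = 7.2
Node u (S = 24): V_u = e^(−0.07)·[0.6813·0.0000 + 0.3187·0.8000] = 0.2377
Node d (S = 16): V_d = e^(−0.07)·[0.6813·0.8000 + 0.3187·7.2000] = 2.6479
Node 0 (S = 20): V_0 = e^(−0.07)·[0.6813·0.2377 + 0.3187·2.6479] = 0.9379

$0.94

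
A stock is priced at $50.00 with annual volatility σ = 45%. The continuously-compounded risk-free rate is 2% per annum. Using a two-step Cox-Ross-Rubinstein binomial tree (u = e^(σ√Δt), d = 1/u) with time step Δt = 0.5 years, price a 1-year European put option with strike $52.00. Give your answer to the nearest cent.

$8.91

CRR parameters: u = e^(σ√Δt) = e^(0.45·√0.5) = 1.3746, d = 1/u = 0.7275
Per-period rate: rΔt = 0.02·0.5 = 0.01, so R = e^0.01 = 1.0101
Risk-neutral probability p = (e^0.01 − 0.7275)/(1.3746 − 0.7275) = 0.2826/0.6472 = 0.4366
Terminal stock prices: S_uu = 94.48, S_ud = 50, S_dd = 26.46
Terminal payoffs (K − S): max(-42.48, 0) = 0, max(2, 0) = 2, max(25.54, 0) = 25.54
Node u (S = 68.73): V_u = e^(−0.01)·[0.4366·0.0000 + 0.5634·2.0000] = 1.1155
Node d (S = 36.37): V_d = e^(−0.01)·[0.4366·2.0000 + 0.5634·25.5402] = 15.1097
Node 0 (S = 50): V_0 = e^(−0.01)·[0.4366·1.1155 + 0.5634·15.1097] = 8.9097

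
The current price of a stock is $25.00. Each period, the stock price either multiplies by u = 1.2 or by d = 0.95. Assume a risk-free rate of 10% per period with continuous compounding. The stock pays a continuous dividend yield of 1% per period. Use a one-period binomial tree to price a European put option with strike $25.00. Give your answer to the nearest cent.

$0.48

Per-period risk-free factor R = e^0.1 = 1.1052; dividend-adjusted growth = e^(0.1−0.01) = 1.0942.
Risk-neutral probability p = (1.0942 − 0.95)/(1.2 − 0.95) = 0.1442/0.2500 = 0.5767
Terminal stock prices: S_u = 30, S_d = 23.75
Terminal payoffs (K − S): max(-5, 0) = 0, max(1.25, 0) = 1.25
Node 0 (S = 25): V_0 = e^(−0.1)·[0.5767·0.0000 + 0.4233·1.2500] = 0.4788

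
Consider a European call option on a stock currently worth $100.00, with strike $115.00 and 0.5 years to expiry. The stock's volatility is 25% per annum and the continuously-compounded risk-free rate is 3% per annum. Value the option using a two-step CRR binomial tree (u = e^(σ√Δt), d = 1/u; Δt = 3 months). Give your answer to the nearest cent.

CRR parameters: u = e^(σ√Δt) = e^(0.25·√0.25) = 1.1331, d = 1/u = 0.8825
Per-period rate: rΔt = 0.03·0.25 = 0.0075, so R = e^0.0075 = 1.0075
Risk-neutral probability p = (e^0.0075 − 0.8825)/(1.1331 − 0.8825) = 0.1250/0.2507 = 0.4988
Terminal stock prices: S_uu = 128.4, S_ud = 100, S_dd = 77.88
Terminal payoffs (S − K): max(13.4, 0) = 13.4, max(-15, 0) = 0, max(-37.12, 0) = 0
Node u (S = 113.3): V_u = e^(−0.0075)·[0.4988·13.4025 + 0.5012·0.0000] = 6.6356
Node d (S = 88.25): V_d = e^(−0.0075)·[0.4988·0.0000 + 0.5012·0.0000] = 0.0000
Node 0 (S = 100): V_0 = e^(−0.0075)·[0.4988·6.6356 + 0.5012·0.0000] = 3.2853

$3.29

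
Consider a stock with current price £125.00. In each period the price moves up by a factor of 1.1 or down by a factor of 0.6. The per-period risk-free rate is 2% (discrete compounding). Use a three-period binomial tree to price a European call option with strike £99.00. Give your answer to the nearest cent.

£37.63

Risk-neutral probability p = (1 + 0.02 − 0.6)/(1.1 − 0.6) = 0.4200/0.5000 = 0.8400
Terminal stock prices: S_uuu = 166.4, S_uud = 90.75, S_udd = 49.5, S_ddd = 27
Terminal payoffs (S − K): max(67.38, 0) = 67.38, max(-8.25, 0) = 0, max(-49.5, 0) = 0, max(-72, 0) = 0
Node uu (S = 151.3): V_uu = 1/1.02·[0.8400·67.3750 + 0.1600·0.0000] = 55.4853
Node ud (S = 82.5): V_ud = 1/1.02·[0.8400·0.0000 + 0.1600·0.0000] = 0.0000
Node dd (S = 45): V_dd = 1/1.02·[0.8400·0.0000 + 0.1600·0.0000] = 0.0000
Node u (S = 137.5): V_u = 1/1.02·[0.8400·55.4853 + 0.1600·0.0000] = 45.6938
Node d (S = 75): V_d = 1/1.02·[0.8400·0.0000 + 0.1600·0.0000] = 0.0000
Node 0 (S = 125): V_0 = 1/1.02·[0.8400·45.6938 + 0.1600·0.0000] = 37.6302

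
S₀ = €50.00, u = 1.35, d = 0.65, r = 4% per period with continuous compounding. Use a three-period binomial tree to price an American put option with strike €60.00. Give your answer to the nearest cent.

Risk-neutral probability p = (e^0.04 − 0.65)/(1.35 − 0.65) = 0.3908/0.7000 = 0.5583
Terminal stock prices: S_uuu = 123, S_uud = 59.23, S_udd = 28.52, S_ddd = 13.73
Terminal payoffs (K − S): max(-63.02, 0) = 0, max(0.7687, 0) = 0.7687, max(31.48, 0) = 31.48, max(46.27, 0) = 46.27
Node uu (S = 91.13): continuation = e^(−0.04)·[0.5583·0.0000 + 0.4417·0.7687] = 0.3262; exercise value = 0.0000 ≤ continuation, so V_uu = 0.3262
Node ud (S = 43.88): continuation = e^(−0.04)·[0.5583·0.7687 + 0.4417·31.4812] = 13.7724; exercise value = 16.1250 > continuation, so V_ud = 16.1250 (exercise)
Node dd (S = 21.13): continuation = e^(−0.04)·[0.5583·31.4812 + 0.4417·46.2687] = 36.5224; exercise value = 38.8750 > continuation, so V_dd = 38.8750 (exercise)
Node u (S = 67.5): continuation = e^(−0.04)·[0.5583·0.3262 + 0.4417·16.1250] = 7.0181; exercise value = 0.0000 ≤ continuation, so V_u = 7.0181
Node d (S = 32.5): continuation = e^(−0.04)·[0.5583·16.1250 + 0.4417·38.8750] = 25.1474; exercise value = 27.5000 > continuation, so V_d = 27.5000 (exercise)
Node 0 (S = 50): continuation = e^(−0.04)·[0.5583·7.0181 + 0.4417·27.5000] = 15.4350; exercise value = 10.0000 ≤ continuation, so V_0 = 15.4350

€15.44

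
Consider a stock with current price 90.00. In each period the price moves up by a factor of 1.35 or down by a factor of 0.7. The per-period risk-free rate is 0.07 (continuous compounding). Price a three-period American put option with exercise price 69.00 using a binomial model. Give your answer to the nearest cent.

Risk-neutral probability p = (e^0.07 − 0.7)/(1.35 − 0.7) = 0.3725/0.6500 = 0.5731
Terminal stock prices: S_uuu = 221.4, S_uud = 114.8, S_udd = 59.53, S_ddd = 30.87
Terminal payoffs (K − S): max(-152.4, 0) = 0, max(-45.82, 0) = 0, max(9.465, 0) = 9.465, max(38.13, 0) = 38.13
Node uu (S = 164): continuation = e^(−0.07)·[0.5731·0.0000 + 0.4269·0.0000] = 0.0000; exercise value = 0.0000 ≤ continuation, so V_uu = 0.0000
Node ud (S = 85.05): continuation = e^(−0.07)·[0.5731·0.0000 + 0.4269·9.4650] = 3.7675; exercise value = 0.0000 ≤ continuation, so V_ud = 3.7675
Node dd (S = 44.1): continuation = e^(−0.07)·[0.5731·9.4650 + 0.4269·38.1300] = 20.2352; exercise value = 24.9000 > continuation, so V_dd = 24.9000 (exercise)
Node u (S = 121.5): continuation = e^(−0.07)·[0.5731·0.0000 + 0.4269·3.7675] = 1.4997; exercise value = 0.0000 ≤ continuation, so V_u = 1.4997
Node d (S = 63): continuation = e^(−0.07)·[0.5731·3.7675 + 0.4269·24.9000] = 11.9246; exercise value = 6.0000 ≤ continuation, so V_d = 11.9246
Node 0 (S = 90): continuation = e^(−0.07)·[0.5731·1.4997 + 0.4269·11.9246] = 5.5479; exercise value = 0.0000 ≤ continuation, so V_0 = 5.5479

5.55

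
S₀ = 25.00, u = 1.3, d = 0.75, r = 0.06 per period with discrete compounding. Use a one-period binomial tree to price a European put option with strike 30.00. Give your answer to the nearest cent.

4.63

Risk-neutral probability p = (1 + 0.06 − 0.75)/(1.3 − 0.75) = 0.3100/0.5500 = 0.5636
Terminal stock prices: S_u = 32.5, S_d = 18.75
Terminal payoffs (K − S): max(-2.5, 0) = 0, max(11.25, 0) = 11.25
Node 0 (S = 25): V_0 = 1/1.06·[0.5636·0.0000 + 0.4364·11.2500] = 4.6312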